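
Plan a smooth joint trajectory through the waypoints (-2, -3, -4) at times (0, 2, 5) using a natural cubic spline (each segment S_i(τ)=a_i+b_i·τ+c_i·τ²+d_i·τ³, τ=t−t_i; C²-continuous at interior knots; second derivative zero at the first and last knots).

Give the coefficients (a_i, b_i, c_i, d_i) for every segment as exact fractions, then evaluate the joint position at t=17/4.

Δ: Δ0=-1/2, Δ1=-1/3
row 1: diag=10, rhs=1; c'=3/10, d'=1/10
back: M1=1/10
M: M0=0, M1=1/10, M2=0
seg 0: a=-2, c=M0/2=0, d=(M1−M0)/(6·2)=1/120, b=Δ0−h0·(2M0+M1)/6=-8/15
seg 1: a=-3, c=M1/2=1/20, d=(M2−M1)/(6·3)=-1/180, b=Δ1−h1·(2M1+M2)/6=-13/30
t_q=17/4 → seg 1, τ=9/4; S=-3+-13/30·τ+1/20·τ²+-1/180·τ³=-969/256

  seg 0: a=-2 b=-8/15 c=0 d=1/120
  seg 1: a=-3 b=-13/30 c=1/20 d=-1/180
S(17/4) = -969/256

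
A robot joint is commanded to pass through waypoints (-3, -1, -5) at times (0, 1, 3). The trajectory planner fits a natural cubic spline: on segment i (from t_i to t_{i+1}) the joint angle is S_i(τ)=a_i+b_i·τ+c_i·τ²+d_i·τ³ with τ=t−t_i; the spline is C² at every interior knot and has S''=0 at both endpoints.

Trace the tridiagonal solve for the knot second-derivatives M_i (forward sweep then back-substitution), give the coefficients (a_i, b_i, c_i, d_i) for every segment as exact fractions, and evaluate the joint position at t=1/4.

  seg 0: a=-3 b=8/3 c=0 d=-2/3
  seg 1: a=-1 b=2/3 c=-2 d=1/3
S(1/4) = -75/32

Δ: Δ0=2, Δ1=-2
row 1: diag=6, rhs=-24; c'=1/3, d'=-4
back: M1=-4
M: M0=0, M1=-4, M2=0
seg 0: a=-3, c=M0/2=0, d=(M1−M0)/(6·1)=-2/3, b=Δ0−h0·(2M0+M1)/6=8/3
seg 1: a=-1, c=M1/2=-2, d=(M2−M1)/(6·2)=1/3, b=Δ1−h1·(2M1+M2)/6=2/3
t_q=1/4 → seg 0, τ=1/4; S=-3+8/3·τ+0·τ²+-2/3·τ³=-75/32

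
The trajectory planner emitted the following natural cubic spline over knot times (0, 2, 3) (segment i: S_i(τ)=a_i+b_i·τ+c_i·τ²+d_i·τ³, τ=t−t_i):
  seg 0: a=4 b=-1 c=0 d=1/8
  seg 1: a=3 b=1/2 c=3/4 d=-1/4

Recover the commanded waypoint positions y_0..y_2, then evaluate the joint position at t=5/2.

y_0 = S_0(0) = a_0 = 4
y_1 = S_1(0) = a_1 = 3
y_2 = S_1(1) = 4
t_q=5/2 is in segment 1 (τ=1/2); S_1(τ)=109/32

y_0=4 y_1=3 y_2=4
S(5/2) = 109/32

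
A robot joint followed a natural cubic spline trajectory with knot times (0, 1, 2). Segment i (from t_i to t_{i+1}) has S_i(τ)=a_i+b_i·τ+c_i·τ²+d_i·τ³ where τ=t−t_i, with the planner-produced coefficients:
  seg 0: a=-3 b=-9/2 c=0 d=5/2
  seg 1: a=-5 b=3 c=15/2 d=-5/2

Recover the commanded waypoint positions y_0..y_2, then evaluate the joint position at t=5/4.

y_0 = S_0(0) = a_0 = -3
y_1 = S_1(0) = a_1 = -5
y_2 = S_1(1) = 3
t_q=5/4 is in segment 1 (τ=1/4); S_1(τ)=-489/128

y_0=-3 y_1=-5 y_2=3
S(5/4) = -489/128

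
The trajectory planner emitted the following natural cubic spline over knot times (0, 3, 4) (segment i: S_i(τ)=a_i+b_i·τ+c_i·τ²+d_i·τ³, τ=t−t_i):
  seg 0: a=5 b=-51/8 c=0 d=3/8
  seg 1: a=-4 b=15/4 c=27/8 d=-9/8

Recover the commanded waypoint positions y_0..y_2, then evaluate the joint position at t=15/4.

y_0=5 y_1=-4 y_2=2
S(15/4) = 121/512

y_0 = S_0(0) = a_0 = 5
y_1 = S_1(0) = a_1 = -4
y_2 = S_1(1) = 2
t_q=15/4 is in segment 1 (τ=3/4); S_1(τ)=121/512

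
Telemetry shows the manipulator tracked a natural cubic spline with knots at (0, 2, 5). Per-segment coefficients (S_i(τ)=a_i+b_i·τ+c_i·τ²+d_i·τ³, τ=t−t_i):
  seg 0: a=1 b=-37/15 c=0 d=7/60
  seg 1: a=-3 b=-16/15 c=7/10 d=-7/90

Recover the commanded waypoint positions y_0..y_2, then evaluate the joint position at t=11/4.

y_0 = S_0(0) = a_0 = 1
y_1 = S_1(0) = a_1 = -3
y_2 = S_1(3) = -2
t_q=11/4 is in segment 1 (τ=3/4); S_1(τ)=-2201/640

y_0=1 y_1=-3 y_2=-2
S(11/4) = -2201/640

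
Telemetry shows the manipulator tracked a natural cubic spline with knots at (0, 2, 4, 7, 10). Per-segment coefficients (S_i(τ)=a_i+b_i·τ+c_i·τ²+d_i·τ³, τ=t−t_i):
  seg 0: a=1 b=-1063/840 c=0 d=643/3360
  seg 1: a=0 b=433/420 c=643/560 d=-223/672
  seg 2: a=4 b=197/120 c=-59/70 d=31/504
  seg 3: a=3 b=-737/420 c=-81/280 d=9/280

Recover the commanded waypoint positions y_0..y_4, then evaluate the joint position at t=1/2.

y_0=1 y_1=0 y_2=4 y_3=3 y_4=-4
S(1/2) = 701/1792

y_0 = S_0(0) = a_0 = 1
y_1 = S_1(0) = a_1 = 0
y_2 = S_2(0) = a_2 = 4
y_3 = S_3(0) = a_3 = 3
y_4 = S_3(3) = -4
t_q=1/2 is in segment 0 (τ=1/2); S_0(τ)=701/1792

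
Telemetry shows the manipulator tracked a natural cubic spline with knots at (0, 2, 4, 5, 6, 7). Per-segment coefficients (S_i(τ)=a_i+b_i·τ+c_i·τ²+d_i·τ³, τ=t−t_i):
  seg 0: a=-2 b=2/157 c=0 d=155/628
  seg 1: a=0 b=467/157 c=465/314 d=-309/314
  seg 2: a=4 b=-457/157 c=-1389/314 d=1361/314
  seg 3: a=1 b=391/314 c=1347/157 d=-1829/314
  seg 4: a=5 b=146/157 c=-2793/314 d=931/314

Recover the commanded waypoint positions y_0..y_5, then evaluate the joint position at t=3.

y_0=-2 y_1=0 y_2=4 y_3=1 y_4=5 y_5=0
S(3) = 545/157

y_0 = S_0(0) = a_0 = -2
y_1 = S_1(0) = a_1 = 0
y_2 = S_2(0) = a_2 = 4
y_3 = S_3(0) = a_3 = 1
y_4 = S_4(0) = a_4 = 5
y_5 = S_4(1) = 0
t_q=3 is in segment 1 (τ=1); S_1(τ)=545/157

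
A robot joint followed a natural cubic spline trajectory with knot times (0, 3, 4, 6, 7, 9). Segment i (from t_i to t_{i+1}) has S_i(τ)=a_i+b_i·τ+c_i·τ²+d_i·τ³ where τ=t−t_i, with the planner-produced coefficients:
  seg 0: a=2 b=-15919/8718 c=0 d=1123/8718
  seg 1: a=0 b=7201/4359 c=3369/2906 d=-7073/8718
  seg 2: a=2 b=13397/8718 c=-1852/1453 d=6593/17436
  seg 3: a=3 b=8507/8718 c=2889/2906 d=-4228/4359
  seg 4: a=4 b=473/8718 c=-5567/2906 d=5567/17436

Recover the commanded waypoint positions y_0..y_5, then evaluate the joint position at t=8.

y_0=2 y_1=0 y_2=2 y_3=3 y_4=4 y_5=-1
S(8) = 14285/5812

y_0 = S_0(0) = a_0 = 2
y_1 = S_1(0) = a_1 = 0
y_2 = S_2(0) = a_2 = 2
y_3 = S_3(0) = a_3 = 3
y_4 = S_4(0) = a_4 = 4
y_5 = S_4(2) = -1
t_q=8 is in segment 4 (τ=1); S_4(τ)=14285/5812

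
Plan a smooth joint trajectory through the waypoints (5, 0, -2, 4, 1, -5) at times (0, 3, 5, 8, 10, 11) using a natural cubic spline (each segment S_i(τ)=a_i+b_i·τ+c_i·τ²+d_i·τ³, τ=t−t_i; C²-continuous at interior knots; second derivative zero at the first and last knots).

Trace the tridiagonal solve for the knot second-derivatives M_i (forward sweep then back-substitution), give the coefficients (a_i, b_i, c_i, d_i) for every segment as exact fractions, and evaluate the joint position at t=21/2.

  seg 0: a=5 b=-654/403 c=0 d=-53/10881
  seg 1: a=0 b=-707/403 c=-53/1209 d=509/2418
  seg 2: a=-2 b=721/1209 c=1474/1209 d=-2725/10881
  seg 3: a=4 b=1390/1209 c=-417/403 d=-1403/9672
  seg 4: a=1 b=-11437/2418 c=-3071/1612 d=3071/4836
S(21/2) = -22721/12896

Δ: Δ0=-5/3, Δ1=-1, Δ2=2, Δ3=-3/2, Δ4=-6
row 1: diag=10, rhs=4; c'=1/5, d'=2/5
row 2: denom=10−2·1/5=48/5; d'=(18−2·2/5)/(48/5)=43/24
row 3: denom=10−3·5/16=145/16; d'=(-21−3·43/24)/(145/16)=-422/145
row 4: denom=6−2·32/145=806/145; d'=(-27−2·-422/145)/(806/145)=-3071/806
back: M4=-3071/806
back: M3=-422/145−32/145·-3071/806=-834/403
back: M2=43/24−5/16·-834/403=2948/1209
back: M1=2/5−1/5·2948/1209=-106/1209
M: M0=0, M1=-106/1209, M2=2948/1209, M3=-834/403, M4=-3071/806, M5=0
seg 0: a=5, c=M0/2=0, d=(M1−M0)/(6·3)=-53/10881, b=Δ0−h0·(2M0+M1)/6=-654/403
seg 1: a=0, c=M1/2=-53/1209, d=(M2−M1)/(6·2)=509/2418, b=Δ1−h1·(2M1+M2)/6=-707/403
seg 2: a=-2, c=M2/2=1474/1209, d=(M3−M2)/(6·3)=-2725/10881, b=Δ2−h2·(2M2+M3)/6=721/1209
seg 3: a=4, c=M3/2=-417/403, d=(M4−M3)/(6·2)=-1403/9672, b=Δ3−h3·(2M3+M4)/6=1390/1209
seg 4: a=1, c=M4/2=-3071/1612, d=(M5−M4)/(6·1)=3071/4836, b=Δ4−h4·(2M4+M5)/6=-11437/2418
t_q=21/2 → seg 4, τ=1/2; S=1+-11437/2418·τ+-3071/1612·τ²+3071/4836·τ³=-22721/12896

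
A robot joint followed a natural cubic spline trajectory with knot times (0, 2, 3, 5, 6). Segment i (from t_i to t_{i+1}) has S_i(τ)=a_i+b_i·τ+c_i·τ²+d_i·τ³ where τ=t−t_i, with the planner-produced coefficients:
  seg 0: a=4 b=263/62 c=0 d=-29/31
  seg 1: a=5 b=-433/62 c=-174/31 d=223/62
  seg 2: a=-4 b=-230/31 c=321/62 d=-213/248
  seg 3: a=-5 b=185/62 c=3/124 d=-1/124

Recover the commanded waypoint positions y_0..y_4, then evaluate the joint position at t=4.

y_0 = S_0(0) = a_0 = 4
y_1 = S_1(0) = a_1 = 5
y_2 = S_2(0) = a_2 = -4
y_3 = S_3(0) = a_3 = -5
y_4 = S_3(1) = -2
t_q=4 is in segment 2 (τ=1); S_2(τ)=-1761/248

y_0=4 y_1=5 y_2=-4 y_3=-5 y_4=-2
S(4) = -1761/248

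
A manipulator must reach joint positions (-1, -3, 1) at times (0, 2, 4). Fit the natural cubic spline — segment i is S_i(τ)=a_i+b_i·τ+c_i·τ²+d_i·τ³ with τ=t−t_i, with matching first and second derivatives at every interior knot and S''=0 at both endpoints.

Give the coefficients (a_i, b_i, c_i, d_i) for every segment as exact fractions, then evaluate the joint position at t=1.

  seg 0: a=-1 b=-7/4 c=0 d=3/16
  seg 1: a=-3 b=1/2 c=9/8 d=-3/16
S(1) = -41/16

Δ: Δ0=-1, Δ1=2
row 1: diag=8, rhs=18; c'=1/4, d'=9/4
back: M1=9/4
M: M0=0, M1=9/4, M2=0
seg 0: a=-1, c=M0/2=0, d=(M1−M0)/(6·2)=3/16, b=Δ0−h0·(2M0+M1)/6=-7/4
seg 1: a=-3, c=M1/2=9/8, d=(M2−M1)/(6·2)=-3/16, b=Δ1−h1·(2M1+M2)/6=1/2
t_q=1 → seg 0, τ=1; S=-1+-7/4·τ+0·τ²+3/16·τ³=-41/16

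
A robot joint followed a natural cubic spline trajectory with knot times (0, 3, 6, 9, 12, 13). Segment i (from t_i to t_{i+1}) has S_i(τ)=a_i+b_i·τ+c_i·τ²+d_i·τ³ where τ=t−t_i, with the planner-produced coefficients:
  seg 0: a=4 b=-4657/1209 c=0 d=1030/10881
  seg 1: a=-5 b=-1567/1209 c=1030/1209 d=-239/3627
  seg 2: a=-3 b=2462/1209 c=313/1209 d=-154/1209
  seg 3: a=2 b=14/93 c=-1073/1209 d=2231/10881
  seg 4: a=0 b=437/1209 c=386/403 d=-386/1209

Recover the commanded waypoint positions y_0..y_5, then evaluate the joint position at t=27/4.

y_0=4 y_1=-5 y_2=-3 y_3=2 y_4=0 y_5=1
S(27/4) = -17807/12896

y_0 = S_0(0) = a_0 = 4
y_1 = S_1(0) = a_1 = -5
y_2 = S_2(0) = a_2 = -3
y_3 = S_3(0) = a_3 = 2
y_4 = S_4(0) = a_4 = 0
y_5 = S_4(1) = 1
t_q=27/4 is in segment 2 (τ=3/4); S_2(τ)=-17807/12896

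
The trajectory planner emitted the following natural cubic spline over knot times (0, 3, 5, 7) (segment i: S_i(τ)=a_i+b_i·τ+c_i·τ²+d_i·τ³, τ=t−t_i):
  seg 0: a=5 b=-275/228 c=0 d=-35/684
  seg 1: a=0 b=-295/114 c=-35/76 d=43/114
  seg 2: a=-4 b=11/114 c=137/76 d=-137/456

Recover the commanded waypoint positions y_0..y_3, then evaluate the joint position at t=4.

y_0=5 y_1=0 y_2=-4 y_3=1
S(4) = -203/76

y_0 = S_0(0) = a_0 = 5
y_1 = S_1(0) = a_1 = 0
y_2 = S_2(0) = a_2 = -4
y_3 = S_2(2) = 1
t_q=4 is in segment 1 (τ=1); S_1(τ)=-203/76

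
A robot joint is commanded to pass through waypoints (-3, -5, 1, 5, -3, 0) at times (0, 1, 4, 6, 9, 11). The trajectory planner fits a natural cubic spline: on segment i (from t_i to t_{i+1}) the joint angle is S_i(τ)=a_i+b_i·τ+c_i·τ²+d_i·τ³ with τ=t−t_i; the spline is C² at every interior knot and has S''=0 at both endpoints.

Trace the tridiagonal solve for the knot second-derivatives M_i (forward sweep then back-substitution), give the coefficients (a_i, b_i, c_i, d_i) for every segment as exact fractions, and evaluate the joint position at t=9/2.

  seg 0: a=-3 b=-15407/6141 c=0 d=3125/6141
  seg 1: a=-5 b=-6032/6141 c=3125/2047 d=-9811/55269
  seg 2: a=1 b=20785/6141 c=-436/6141 d=-7631/24564
  seg 3: a=5 b=-1284/2047 c=-23765/12282 d=46247/110538
  seg 4: a=-3 b=-3851/4094 c=3747/2047 d=-1249/4094
S(9/2) = 172651/65504

Δ: Δ0=-2, Δ1=2, Δ2=2, Δ3=-8/3, Δ4=3/2
row 1: diag=8, rhs=24; c'=3/8, d'=3
row 2: denom=10−3·3/8=71/8; d'=(0−3·3)/(71/8)=-72/71
row 3: denom=10−2·16/71=678/71; d'=(-28−2·-72/71)/(678/71)=-922/339
row 4: denom=10−3·71/226=2047/226; d'=(25−3·-922/339)/(2047/226)=7494/2047
back: M4=7494/2047
back: M3=-922/339−71/226·7494/2047=-23765/6141
back: M2=-72/71−16/71·-23765/6141=-872/6141
back: M1=3−3/8·-872/6141=6250/2047
M: M0=0, M1=6250/2047, M2=-872/6141, M3=-23765/6141, M4=7494/2047, M5=0
seg 0: a=-3, c=M0/2=0, d=(M1−M0)/(6·1)=3125/6141, b=Δ0−h0·(2M0+M1)/6=-15407/6141
seg 1: a=-5, c=M1/2=3125/2047, d=(M2−M1)/(6·3)=-9811/55269, b=Δ1−h1·(2M1+M2)/6=-6032/6141
seg 2: a=1, c=M2/2=-436/6141, d=(M3−M2)/(6·2)=-7631/24564, b=Δ2−h2·(2M2+M3)/6=20785/6141
seg 3: a=5, c=M3/2=-23765/12282, d=(M4−M3)/(6·3)=46247/110538, b=Δ3−h3·(2M3+M4)/6=-1284/2047
seg 4: a=-3, c=M4/2=3747/2047, d=(M5−M4)/(6·2)=-1249/4094, b=Δ4−h4·(2M4+M5)/6=-3851/4094
t_q=9/2 → seg 2, τ=1/2; S=1+20785/6141·τ+-436/6141·τ²+-7631/24564·τ³=172651/65504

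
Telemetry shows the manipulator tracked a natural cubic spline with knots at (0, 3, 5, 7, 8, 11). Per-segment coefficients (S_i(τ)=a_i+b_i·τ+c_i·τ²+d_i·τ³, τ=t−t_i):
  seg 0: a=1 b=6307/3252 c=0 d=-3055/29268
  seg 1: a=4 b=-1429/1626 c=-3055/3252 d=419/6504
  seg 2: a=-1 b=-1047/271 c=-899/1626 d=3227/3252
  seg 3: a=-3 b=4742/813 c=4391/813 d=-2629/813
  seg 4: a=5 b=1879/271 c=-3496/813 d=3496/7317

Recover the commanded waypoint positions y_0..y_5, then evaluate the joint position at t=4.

y_0 = S_0(0) = a_0 = 1
y_1 = S_1(0) = a_1 = 4
y_2 = S_2(0) = a_2 = -1
y_3 = S_3(0) = a_3 = -3
y_4 = S_4(0) = a_4 = 5
y_5 = S_4(3) = 0
t_q=4 is in segment 1 (τ=1); S_1(τ)=14609/6504

y_0=1 y_1=4 y_2=-1 y_3=-3 y_4=5 y_5=0
S(4) = 14609/6504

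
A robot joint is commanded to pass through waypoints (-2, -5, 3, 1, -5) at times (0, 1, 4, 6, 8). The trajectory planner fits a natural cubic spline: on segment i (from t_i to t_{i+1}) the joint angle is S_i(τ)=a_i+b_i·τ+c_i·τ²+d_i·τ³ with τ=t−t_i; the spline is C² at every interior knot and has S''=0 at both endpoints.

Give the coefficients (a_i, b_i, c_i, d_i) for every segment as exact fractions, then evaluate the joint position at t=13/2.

Δ: Δ0=-3, Δ1=8/3, Δ2=-1, Δ3=-3
row 1: diag=8, rhs=34; c'=3/8, d'=17/4
row 2: denom=10−3·3/8=71/8; d'=(-22−3·17/4)/(71/8)=-278/71
row 3: denom=8−2·16/71=536/71; d'=(-12−2·-278/71)/(536/71)=-37/67
back: M3=-37/67
back: M2=-278/71−16/71·-37/67=-254/67
back: M1=17/4−3/8·-254/67=380/67
M: M0=0, M1=380/67, M2=-254/67, M3=-37/67, M4=0
seg 0: a=-2, c=M0/2=0, d=(M1−M0)/(6·1)=190/201, b=Δ0−h0·(2M0+M1)/6=-793/201
seg 1: a=-5, c=M1/2=190/67, d=(M2−M1)/(6·3)=-317/603, b=Δ1−h1·(2M1+M2)/6=-223/201
seg 2: a=3, c=M2/2=-127/67, d=(M3−M2)/(6·2)=217/804, b=Δ2−h2·(2M2+M3)/6=344/201
seg 3: a=1, c=M3/2=-37/134, d=(M4−M3)/(6·2)=37/804, b=Δ3−h3·(2M3+M4)/6=-529/201
t_q=13/2 → seg 3, τ=1/2; S=1+-529/201·τ+-37/134·τ²+37/804·τ³=-813/2144

  seg 0: a=-2 b=-793/201 c=0 d=190/201
  seg 1: a=-5 b=-223/201 c=190/67 d=-317/603
  seg 2: a=3 b=344/201 c=-127/67 d=217/804
  seg 3: a=1 b=-529/201 c=-37/134 d=37/804
S(13/2) = -813/2144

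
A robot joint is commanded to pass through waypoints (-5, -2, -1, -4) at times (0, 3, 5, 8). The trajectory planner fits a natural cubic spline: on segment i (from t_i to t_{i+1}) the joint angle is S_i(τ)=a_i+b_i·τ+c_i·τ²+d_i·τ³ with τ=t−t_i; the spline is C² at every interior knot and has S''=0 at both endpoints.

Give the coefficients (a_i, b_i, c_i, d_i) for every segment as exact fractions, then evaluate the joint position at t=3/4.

  seg 0: a=-5 b=17/16 c=0 d=-1/144
  seg 1: a=-2 b=7/8 c=-1/16 d=-1/16
  seg 2: a=-1 b=-1/8 c=-7/16 d=7/144
S(3/4) = -4307/1024

Δ: Δ0=1, Δ1=1/2, Δ2=-1
row 1: diag=10, rhs=-3; c'=1/5, d'=-3/10
row 2: denom=10−2·1/5=48/5; d'=(-9−2·-3/10)/(48/5)=-7/8
back: M2=-7/8
back: M1=-3/10−1/5·-7/8=-1/8
M: M0=0, M1=-1/8, M2=-7/8, M3=0
seg 0: a=-5, c=M0/2=0, d=(M1−M0)/(6·3)=-1/144, b=Δ0−h0·(2M0+M1)/6=17/16
seg 1: a=-2, c=M1/2=-1/16, d=(M2−M1)/(6·2)=-1/16, b=Δ1−h1·(2M1+M2)/6=7/8
seg 2: a=-1, c=M2/2=-7/16, d=(M3−M2)/(6·3)=7/144, b=Δ2−h2·(2M2+M3)/6=-1/8
t_q=3/4 → seg 0, τ=3/4; S=-5+17/16·τ+0·τ²+-1/144·τ³=-4307/1024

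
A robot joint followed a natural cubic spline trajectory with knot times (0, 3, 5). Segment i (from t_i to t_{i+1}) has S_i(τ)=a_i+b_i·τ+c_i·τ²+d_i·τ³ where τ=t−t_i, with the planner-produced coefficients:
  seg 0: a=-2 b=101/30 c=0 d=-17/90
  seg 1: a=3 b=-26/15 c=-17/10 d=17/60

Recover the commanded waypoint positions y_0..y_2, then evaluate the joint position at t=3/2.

y_0=-2 y_1=3 y_2=-5
S(3/2) = 193/80

y_0 = S_0(0) = a_0 = -2
y_1 = S_1(0) = a_1 = 3
y_2 = S_1(2) = -5
t_q=3/2 is in segment 0 (τ=3/2); S_0(τ)=193/80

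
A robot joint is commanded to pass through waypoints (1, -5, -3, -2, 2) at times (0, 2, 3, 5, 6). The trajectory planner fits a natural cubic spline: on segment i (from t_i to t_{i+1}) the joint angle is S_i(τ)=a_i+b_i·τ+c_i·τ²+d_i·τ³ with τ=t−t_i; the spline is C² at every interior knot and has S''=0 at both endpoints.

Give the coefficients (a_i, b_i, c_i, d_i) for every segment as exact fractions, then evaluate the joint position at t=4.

Δ: Δ0=-3, Δ1=2, Δ2=1/2, Δ3=4
row 1: diag=6, rhs=30; c'=1/6, d'=5
row 2: denom=6−1·1/6=35/6; d'=(-9−1·5)/(35/6)=-12/5
row 3: denom=6−2·12/35=186/35; d'=(21−2·-12/5)/(186/35)=301/62
back: M3=301/62
back: M2=-12/5−12/35·301/62=-126/31
back: M1=5−1/6·-126/31=176/31
M: M0=0, M1=176/31, M2=-126/31, M3=301/62, M4=0
seg 0: a=1, c=M0/2=0, d=(M1−M0)/(6·2)=44/93, b=Δ0−h0·(2M0+M1)/6=-455/93
seg 1: a=-5, c=M1/2=88/31, d=(M2−M1)/(6·1)=-151/93, b=Δ1−h1·(2M1+M2)/6=73/93
seg 2: a=-3, c=M2/2=-63/31, d=(M3−M2)/(6·2)=553/744, b=Δ2−h2·(2M2+M3)/6=148/93
seg 3: a=-2, c=M3/2=301/124, d=(M4−M3)/(6·1)=-301/372, b=Δ3−h3·(2M3+M4)/6=443/186
t_q=4 → seg 2, τ=1; S=-3+148/93·τ+-63/31·τ²+553/744·τ³=-669/248

  seg 0: a=1 b=-455/93 c=0 d=44/93
  seg 1: a=-5 b=73/93 c=88/31 d=-151/93
  seg 2: a=-3 b=148/93 c=-63/31 d=553/744
  seg 3: a=-2 b=443/186 c=301/124 d=-301/372
S(4) = -669/248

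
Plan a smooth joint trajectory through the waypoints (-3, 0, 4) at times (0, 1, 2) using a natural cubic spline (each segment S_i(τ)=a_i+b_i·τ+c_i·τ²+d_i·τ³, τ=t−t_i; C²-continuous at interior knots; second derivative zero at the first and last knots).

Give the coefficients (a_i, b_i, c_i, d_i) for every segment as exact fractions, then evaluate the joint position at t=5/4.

  seg 0: a=-3 b=11/4 c=0 d=1/4
  seg 1: a=0 b=7/2 c=3/4 d=-1/4
S(5/4) = 235/256

Δ: Δ0=3, Δ1=4
row 1: diag=4, rhs=6; c'=1/4, d'=3/2
back: M1=3/2
M: M0=0, M1=3/2, M2=0
seg 0: a=-3, c=M0/2=0, d=(M1−M0)/(6·1)=1/4, b=Δ0−h0·(2M0+M1)/6=11/4
seg 1: a=0, c=M1/2=3/4, d=(M2−M1)/(6·1)=-1/4, b=Δ1−h1·(2M1+M2)/6=7/2
t_q=5/4 → seg 1, τ=1/4; S=0+7/2·τ+3/4·τ²+-1/4·τ³=235/256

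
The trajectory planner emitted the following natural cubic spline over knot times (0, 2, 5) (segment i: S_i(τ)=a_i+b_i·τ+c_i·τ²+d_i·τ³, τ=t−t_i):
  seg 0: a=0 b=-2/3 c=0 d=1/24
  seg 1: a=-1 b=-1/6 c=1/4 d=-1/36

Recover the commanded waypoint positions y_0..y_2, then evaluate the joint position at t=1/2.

y_0=0 y_1=-1 y_2=0
S(1/2) = -21/64

y_0 = S_0(0) = a_0 = 0
y_1 = S_1(0) = a_1 = -1
y_2 = S_1(3) = 0
t_q=1/2 is in segment 0 (τ=1/2); S_0(τ)=-21/64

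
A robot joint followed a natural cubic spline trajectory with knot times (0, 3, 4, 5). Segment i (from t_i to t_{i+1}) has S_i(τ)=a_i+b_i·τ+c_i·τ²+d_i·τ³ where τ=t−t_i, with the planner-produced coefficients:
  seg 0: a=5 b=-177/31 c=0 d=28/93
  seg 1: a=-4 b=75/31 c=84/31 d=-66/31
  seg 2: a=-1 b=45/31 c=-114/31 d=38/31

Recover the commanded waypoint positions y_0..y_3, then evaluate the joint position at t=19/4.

y_0=5 y_1=-4 y_2=-1 y_3=-2
S(19/4) = -1451/992

y_0 = S_0(0) = a_0 = 5
y_1 = S_1(0) = a_1 = -4
y_2 = S_2(0) = a_2 = -1
y_3 = S_2(1) = -2
t_q=19/4 is in segment 2 (τ=3/4); S_2(τ)=-1451/992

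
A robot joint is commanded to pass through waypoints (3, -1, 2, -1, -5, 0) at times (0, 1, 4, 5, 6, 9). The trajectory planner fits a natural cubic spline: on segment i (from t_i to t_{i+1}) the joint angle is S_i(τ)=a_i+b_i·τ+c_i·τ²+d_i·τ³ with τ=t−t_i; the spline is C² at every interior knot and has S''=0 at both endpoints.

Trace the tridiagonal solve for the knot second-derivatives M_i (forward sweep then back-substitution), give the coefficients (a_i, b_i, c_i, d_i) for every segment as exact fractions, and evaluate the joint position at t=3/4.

Δ: Δ0=-4, Δ1=1, Δ2=-3, Δ3=-4, Δ4=5/3
row 1: diag=8, rhs=30; c'=3/8, d'=15/4
row 2: denom=8−3·3/8=55/8; d'=(-24−3·15/4)/(55/8)=-282/55
row 3: denom=4−1·8/55=212/55; d'=(-6−1·-282/55)/(212/55)=-12/53
row 4: denom=8−1·55/212=1641/212; d'=(34−1·-12/53)/(1641/212)=7256/1641
back: M4=7256/1641
back: M3=-12/53−55/212·7256/1641=-2254/1641
back: M2=-282/55−8/55·-2254/1641=-8086/1641
back: M1=15/4−3/8·-8086/1641=3062/547
M: M0=0, M1=3062/547, M2=-8086/1641, M3=-2254/1641, M4=7256/1641, M5=0
seg 0: a=3, c=M0/2=0, d=(M1−M0)/(6·1)=1531/1641, b=Δ0−h0·(2M0+M1)/6=-8095/1641
seg 1: a=-1, c=M1/2=1531/547, d=(M2−M1)/(6·3)=-8636/14769, b=Δ1−h1·(2M1+M2)/6=-3502/1641
seg 2: a=2, c=M2/2=-4043/1641, d=(M3−M2)/(6·1)=324/547, b=Δ2−h2·(2M2+M3)/6=-1852/1641
seg 3: a=-1, c=M3/2=-1127/1641, d=(M4−M3)/(6·1)=1585/1641, b=Δ3−h3·(2M3+M4)/6=-7022/1641
seg 4: a=-5, c=M4/2=3628/1641, d=(M5−M4)/(6·3)=-3628/14769, b=Δ4−h4·(2M4+M5)/6=-1507/547
t_q=3/4 → seg 0, τ=3/4; S=3+-8095/1641·τ+0·τ²+1531/1641·τ³=-10717/35008

  seg 0: a=3 b=-8095/1641 c=0 d=1531/1641
  seg 1: a=-1 b=-3502/1641 c=1531/547 d=-8636/14769
  seg 2: a=2 b=-1852/1641 c=-4043/1641 d=324/547
  seg 3: a=-1 b=-7022/1641 c=-1127/1641 d=1585/1641
  seg 4: a=-5 b=-1507/547 c=3628/1641 d=-3628/14769
S(3/4) = -10717/35008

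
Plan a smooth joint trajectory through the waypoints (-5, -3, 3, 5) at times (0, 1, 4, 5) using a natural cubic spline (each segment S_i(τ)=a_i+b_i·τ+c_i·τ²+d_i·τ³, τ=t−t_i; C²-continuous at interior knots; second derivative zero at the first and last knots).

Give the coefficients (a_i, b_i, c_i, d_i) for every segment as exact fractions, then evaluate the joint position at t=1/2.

  seg 0: a=-5 b=2 c=0 d=0
  seg 1: a=-3 b=2 c=0 d=0
  seg 2: a=3 b=2 c=0 d=0
S(1/2) = -4

Δ: Δ0=2, Δ1=2, Δ2=2
row 1: diag=8, rhs=0; c'=3/8, d'=0
row 2: denom=8−3·3/8=55/8; d'=(0−3·0)/(55/8)=0
back: M2=0
back: M1=0−3/8·0=0
M: M0=0, M1=0, M2=0, M3=0
seg 0: a=-5, c=M0/2=0, d=(M1−M0)/(6·1)=0, b=Δ0−h0·(2M0+M1)/6=2
seg 1: a=-3, c=M1/2=0, d=(M2−M1)/(6·3)=0, b=Δ1−h1·(2M1+M2)/6=2
seg 2: a=3, c=M2/2=0, d=(M3−M2)/(6·1)=0, b=Δ2−h2·(2M2+M3)/6=2
t_q=1/2 → seg 0, τ=1/2; S=-5+2·τ+0·τ²+0·τ³=-4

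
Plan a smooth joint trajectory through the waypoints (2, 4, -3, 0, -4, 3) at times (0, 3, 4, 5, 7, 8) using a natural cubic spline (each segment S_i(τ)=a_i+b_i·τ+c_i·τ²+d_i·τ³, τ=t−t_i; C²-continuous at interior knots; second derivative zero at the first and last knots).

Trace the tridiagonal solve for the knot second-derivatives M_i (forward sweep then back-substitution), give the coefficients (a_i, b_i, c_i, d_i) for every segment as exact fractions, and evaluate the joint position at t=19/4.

  seg 0: a=2 b=6809/1416 c=0 d=-1955/4248
  seg 1: a=4 b=-5393/708 c=-1955/472 d=6739/1416
  seg 2: a=-3 b=-2299/1416 c=598/59 d=-7805/1416
  seg 3: a=0 b=1495/708 c=-3021/472 d=769/354
  seg 4: a=-4 b=1825/708 c=3131/472 d=-3131/1416
S(19/4) = -431/512

Δ: Δ0=2/3, Δ1=-7, Δ2=3, Δ3=-2, Δ4=7
row 1: diag=8, rhs=-46; c'=1/8, d'=-23/4
row 2: denom=4−1·1/8=31/8; d'=(60−1·-23/4)/(31/8)=526/31
row 3: denom=6−1·8/31=178/31; d'=(-30−1·526/31)/(178/31)=-728/89
row 4: denom=6−2·31/89=472/89; d'=(54−2·-728/89)/(472/89)=3131/236
back: M4=3131/236
back: M3=-728/89−31/89·3131/236=-3021/236
back: M2=526/31−8/31·-3021/236=1196/59
back: M1=-23/4−1/8·1196/59=-1955/236
M: M0=0, M1=-1955/236, M2=1196/59, M3=-3021/236, M4=3131/236, M5=0
seg 0: a=2, c=M0/2=0, d=(M1−M0)/(6·3)=-1955/4248, b=Δ0−h0·(2M0+M1)/6=6809/1416
seg 1: a=4, c=M1/2=-1955/472, d=(M2−M1)/(6·1)=6739/1416, b=Δ1−h1·(2M1+M2)/6=-5393/708
seg 2: a=-3, c=M2/2=598/59, d=(M3−M2)/(6·1)=-7805/1416, b=Δ2−h2·(2M2+M3)/6=-2299/1416
seg 3: a=0, c=M3/2=-3021/472, d=(M4−M3)/(6·2)=769/354, b=Δ3−h3·(2M3+M4)/6=1495/708
seg 4: a=-4, c=M4/2=3131/472, d=(M5−M4)/(6·1)=-3131/1416, b=Δ4−h4·(2M4+M5)/6=1825/708
t_q=19/4 → seg 2, τ=3/4; S=-3+-2299/1416·τ+598/59·τ²+-7805/1416·τ³=-431/512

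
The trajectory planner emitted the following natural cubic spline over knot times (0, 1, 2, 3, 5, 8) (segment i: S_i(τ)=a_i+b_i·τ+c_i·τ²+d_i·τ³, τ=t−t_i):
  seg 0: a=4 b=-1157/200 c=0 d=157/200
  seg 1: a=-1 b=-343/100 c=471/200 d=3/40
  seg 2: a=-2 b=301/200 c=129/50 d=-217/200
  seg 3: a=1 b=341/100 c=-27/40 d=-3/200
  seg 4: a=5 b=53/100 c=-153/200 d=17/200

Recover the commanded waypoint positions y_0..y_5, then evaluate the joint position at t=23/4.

y_0=4 y_1=-1 y_2=-2 y_3=1 y_4=5 y_5=2
S(23/4) = 64039/12800

y_0 = S_0(0) = a_0 = 4
y_1 = S_1(0) = a_1 = -1
y_2 = S_2(0) = a_2 = -2
y_3 = S_3(0) = a_3 = 1
y_4 = S_4(0) = a_4 = 5
y_5 = S_4(3) = 2
t_q=23/4 is in segment 4 (τ=3/4); S_4(τ)=64039/12800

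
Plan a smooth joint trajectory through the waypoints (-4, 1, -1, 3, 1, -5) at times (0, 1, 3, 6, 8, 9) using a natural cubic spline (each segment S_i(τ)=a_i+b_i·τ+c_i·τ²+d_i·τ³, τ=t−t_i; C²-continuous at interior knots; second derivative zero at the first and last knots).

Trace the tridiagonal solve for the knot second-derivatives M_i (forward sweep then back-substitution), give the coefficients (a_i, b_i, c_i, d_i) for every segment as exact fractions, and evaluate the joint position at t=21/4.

Δ: Δ0=5, Δ1=-1, Δ2=4/3, Δ3=-1, Δ4=-6
row 1: diag=6, rhs=-36; c'=1/3, d'=-6
row 2: denom=10−2·1/3=28/3; d'=(14−2·-6)/(28/3)=39/14
row 3: denom=10−3·9/28=253/28; d'=(-14−3·39/14)/(253/28)=-626/253
row 4: denom=6−2·56/253=1406/253; d'=(-30−2·-626/253)/(1406/253)=-3169/703
back: M4=-3169/703
back: M3=-626/253−56/253·-3169/703=-1038/703
back: M2=39/14−9/28·-1038/703=2292/703
back: M1=-6−1/3·2292/703=-4982/703
M: M0=0, M1=-4982/703, M2=2292/703, M3=-1038/703, M4=-3169/703, M5=0
seg 0: a=-4, c=M0/2=0, d=(M1−M0)/(6·1)=-2491/2109, b=Δ0−h0·(2M0+M1)/6=13036/2109
seg 1: a=1, c=M1/2=-2491/703, d=(M2−M1)/(6·2)=3637/4218, b=Δ1−h1·(2M1+M2)/6=5563/2109
seg 2: a=-1, c=M2/2=1146/703, d=(M3−M2)/(6·3)=-5/19, b=Δ2−h2·(2M2+M3)/6=-2507/2109
seg 3: a=3, c=M3/2=-519/703, d=(M4−M3)/(6·2)=-2131/8436, b=Δ3−h3·(2M3+M4)/6=3136/2109
seg 4: a=1, c=M4/2=-3169/1406, d=(M5−M4)/(6·1)=3169/4218, b=Δ4−h4·(2M4+M5)/6=-9485/2109
t_q=21/4 → seg 2, τ=9/4; S=-1+-2507/2109·τ+1146/703·τ²+-5/19·τ³=71111/44992

  seg 0: a=-4 b=13036/2109 c=0 d=-2491/2109
  seg 1: a=1 b=5563/2109 c=-2491/703 d=3637/4218
  seg 2: a=-1 b=-2507/2109 c=1146/703 d=-5/19
  seg 3: a=3 b=3136/2109 c=-519/703 d=-2131/8436
  seg 4: a=1 b=-9485/2109 c=-3169/1406 d=3169/4218
S(21/4) = 71111/44992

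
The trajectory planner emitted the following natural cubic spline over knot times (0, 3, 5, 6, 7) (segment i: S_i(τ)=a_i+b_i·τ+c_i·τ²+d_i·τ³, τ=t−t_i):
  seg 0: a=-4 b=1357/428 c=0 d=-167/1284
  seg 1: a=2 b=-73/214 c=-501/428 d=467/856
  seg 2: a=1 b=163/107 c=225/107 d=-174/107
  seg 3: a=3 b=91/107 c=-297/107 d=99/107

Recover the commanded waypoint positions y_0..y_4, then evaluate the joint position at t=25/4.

y_0=-4 y_1=2 y_2=1 y_3=3 y_4=2
S(25/4) = 20911/6848

y_0 = S_0(0) = a_0 = -4
y_1 = S_1(0) = a_1 = 2
y_2 = S_2(0) = a_2 = 1
y_3 = S_3(0) = a_3 = 3
y_4 = S_3(1) = 2
t_q=25/4 is in segment 3 (τ=1/4); S_3(τ)=20911/6848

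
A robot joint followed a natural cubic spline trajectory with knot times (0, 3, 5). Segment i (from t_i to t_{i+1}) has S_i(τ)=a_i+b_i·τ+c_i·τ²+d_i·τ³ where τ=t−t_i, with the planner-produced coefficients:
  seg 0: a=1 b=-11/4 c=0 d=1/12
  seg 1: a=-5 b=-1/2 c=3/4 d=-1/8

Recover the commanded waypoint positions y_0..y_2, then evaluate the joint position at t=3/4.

y_0 = S_0(0) = a_0 = 1
y_1 = S_1(0) = a_1 = -5
y_2 = S_1(2) = -4
t_q=3/4 is in segment 0 (τ=3/4); S_0(τ)=-263/256

y_0=1 y_1=-5 y_2=-4
S(3/4) = -263/256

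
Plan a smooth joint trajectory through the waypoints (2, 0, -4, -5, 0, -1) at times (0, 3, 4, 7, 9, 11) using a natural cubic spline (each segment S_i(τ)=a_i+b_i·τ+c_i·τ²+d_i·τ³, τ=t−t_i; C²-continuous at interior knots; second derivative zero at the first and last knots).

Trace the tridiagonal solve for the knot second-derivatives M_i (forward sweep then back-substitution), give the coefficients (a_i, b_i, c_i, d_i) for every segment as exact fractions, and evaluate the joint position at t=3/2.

  seg 0: a=2 b=1565/2106 c=0 d=-2969/18954
  seg 1: a=0 b=-3671/1053 c=-2969/2106 d=629/702
  seg 2: a=-4 b=-7619/2106 c=1346/1053 d=-1159/18954
  seg 3: a=-5 b=2528/1053 c=511/702 d=-2857/8424
  seg 4: a=0 b=2617/2106 c=-1835/1404 d=1835/8424
S(3/2) = 4841/1872

Δ: Δ0=-2/3, Δ1=-4, Δ2=-1/3, Δ3=5/2, Δ4=-1/2
row 1: diag=8, rhs=-20; c'=1/8, d'=-5/2
row 2: denom=8−1·1/8=63/8; d'=(22−1·-5/2)/(63/8)=28/9
row 3: denom=10−3·8/21=62/7; d'=(17−3·28/9)/(62/7)=161/186
row 4: denom=8−2·7/31=234/31; d'=(-18−2·161/186)/(234/31)=-1835/702
back: M4=-1835/702
back: M3=161/186−7/31·-1835/702=511/351
back: M2=28/9−8/21·511/351=2692/1053
back: M1=-5/2−1/8·2692/1053=-2969/1053
M: M0=0, M1=-2969/1053, M2=2692/1053, M3=511/351, M4=-1835/702, M5=0
seg 0: a=2, c=M0/2=0, d=(M1−M0)/(6·3)=-2969/18954, b=Δ0−h0·(2M0+M1)/6=1565/2106
seg 1: a=0, c=M1/2=-2969/2106, d=(M2−M1)/(6·1)=629/702, b=Δ1−h1·(2M1+M2)/6=-3671/1053
seg 2: a=-4, c=M2/2=1346/1053, d=(M3−M2)/(6·3)=-1159/18954, b=Δ2−h2·(2M2+M3)/6=-7619/2106
seg 3: a=-5, c=M3/2=511/702, d=(M4−M3)/(6·2)=-2857/8424, b=Δ3−h3·(2M3+M4)/6=2528/1053
seg 4: a=0, c=M4/2=-1835/1404, d=(M5−M4)/(6·2)=1835/8424, b=Δ4−h4·(2M4+M5)/6=2617/2106
t_q=3/2 → seg 0, τ=3/2; S=2+1565/2106·τ+0·τ²+-2969/18954·τ³=4841/1872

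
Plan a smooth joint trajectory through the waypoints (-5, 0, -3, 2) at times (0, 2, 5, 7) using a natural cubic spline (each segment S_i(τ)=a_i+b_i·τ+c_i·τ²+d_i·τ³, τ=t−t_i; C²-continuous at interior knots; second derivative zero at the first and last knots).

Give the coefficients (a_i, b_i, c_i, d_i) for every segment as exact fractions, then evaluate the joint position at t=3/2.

Δ: Δ0=5/2, Δ1=-1, Δ2=5/2
row 1: diag=10, rhs=-21; c'=3/10, d'=-21/10
row 2: denom=10−3·3/10=91/10; d'=(21−3·-21/10)/(91/10)=3
back: M2=3
back: M1=-21/10−3/10·3=-3
M: M0=0, M1=-3, M2=3, M3=0
seg 0: a=-5, c=M0/2=0, d=(M1−M0)/(6·2)=-1/4, b=Δ0−h0·(2M0+M1)/6=7/2
seg 1: a=0, c=M1/2=-3/2, d=(M2−M1)/(6·3)=1/3, b=Δ1−h1·(2M1+M2)/6=1/2
seg 2: a=-3, c=M2/2=3/2, d=(M3−M2)/(6·2)=-1/4, b=Δ2−h2·(2M2+M3)/6=1/2
t_q=3/2 → seg 0, τ=3/2; S=-5+7/2·τ+0·τ²+-1/4·τ³=-19/32

  seg 0: a=-5 b=7/2 c=0 d=-1/4
  seg 1: a=0 b=1/2 c=-3/2 d=1/3
  seg 2: a=-3 b=1/2 c=3/2 d=-1/4
S(3/2) = -19/32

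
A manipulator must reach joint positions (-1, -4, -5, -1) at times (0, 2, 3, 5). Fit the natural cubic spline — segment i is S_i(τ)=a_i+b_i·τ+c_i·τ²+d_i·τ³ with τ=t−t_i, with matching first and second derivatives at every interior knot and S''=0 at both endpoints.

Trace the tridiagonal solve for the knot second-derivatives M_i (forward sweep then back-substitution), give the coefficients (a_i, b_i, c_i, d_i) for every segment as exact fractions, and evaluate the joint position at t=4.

  seg 0: a=-1 b=-3/2 c=0 d=0
  seg 1: a=-4 b=-3/2 c=0 d=1/2
  seg 2: a=-5 b=0 c=3/2 d=-1/4
S(4) = -15/4

Δ: Δ0=-3/2, Δ1=-1, Δ2=2
row 1: diag=6, rhs=3; c'=1/6, d'=1/2
row 2: denom=6−1·1/6=35/6; d'=(18−1·1/2)/(35/6)=3
back: M2=3
back: M1=1/2−1/6·3=0
M: M0=0, M1=0, M2=3, M3=0
seg 0: a=-1, c=M0/2=0, d=(M1−M0)/(6·2)=0, b=Δ0−h0·(2M0+M1)/6=-3/2
seg 1: a=-4, c=M1/2=0, d=(M2−M1)/(6·1)=1/2, b=Δ1−h1·(2M1+M2)/6=-3/2
seg 2: a=-5, c=M2/2=3/2, d=(M3−M2)/(6·2)=-1/4, b=Δ2−h2·(2M2+M3)/6=0
t_q=4 → seg 2, τ=1; S=-5+0·τ+3/2·τ²+-1/4·τ³=-15/4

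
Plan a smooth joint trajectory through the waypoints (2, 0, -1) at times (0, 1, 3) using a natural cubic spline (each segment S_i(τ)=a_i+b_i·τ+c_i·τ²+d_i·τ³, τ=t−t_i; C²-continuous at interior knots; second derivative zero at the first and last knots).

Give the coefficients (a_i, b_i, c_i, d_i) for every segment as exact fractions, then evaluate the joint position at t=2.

  seg 0: a=2 b=-9/4 c=0 d=1/4
  seg 1: a=0 b=-3/2 c=3/4 d=-1/8
S(2) = -7/8

Δ: Δ0=-2, Δ1=-1/2
row 1: diag=6, rhs=9; c'=1/3, d'=3/2
back: M1=3/2
M: M0=0, M1=3/2, M2=0
seg 0: a=2, c=M0/2=0, d=(M1−M0)/(6·1)=1/4, b=Δ0−h0·(2M0+M1)/6=-9/4
seg 1: a=0, c=M1/2=3/4, d=(M2−M1)/(6·2)=-1/8, b=Δ1−h1·(2M1+M2)/6=-3/2
t_q=2 → seg 1, τ=1; S=0+-3/2·τ+3/4·τ²+-1/8·τ³=-7/8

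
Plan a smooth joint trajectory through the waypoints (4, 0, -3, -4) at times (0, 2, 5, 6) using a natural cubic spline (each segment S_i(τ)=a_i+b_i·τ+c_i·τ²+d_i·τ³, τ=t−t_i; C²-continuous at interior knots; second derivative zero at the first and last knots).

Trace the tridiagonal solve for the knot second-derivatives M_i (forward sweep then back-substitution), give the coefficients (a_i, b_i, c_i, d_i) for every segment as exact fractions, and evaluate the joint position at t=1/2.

  seg 0: a=4 b=-158/71 c=0 d=4/71
  seg 1: a=0 b=-110/71 c=24/71 d=-11/213
  seg 2: a=-3 b=-65/71 c=-9/71 d=3/71
S(1/2) = 411/142

Δ: Δ0=-2, Δ1=-1, Δ2=-1
row 1: diag=10, rhs=6; c'=3/10, d'=3/5
row 2: denom=8−3·3/10=71/10; d'=(0−3·3/5)/(71/10)=-18/71
back: M2=-18/71
back: M1=3/5−3/10·-18/71=48/71
M: M0=0, M1=48/71, M2=-18/71, M3=0
seg 0: a=4, c=M0/2=0, d=(M1−M0)/(6·2)=4/71, b=Δ0−h0·(2M0+M1)/6=-158/71
seg 1: a=0, c=M1/2=24/71, d=(M2−M1)/(6·3)=-11/213, b=Δ1−h1·(2M1+M2)/6=-110/71
seg 2: a=-3, c=M2/2=-9/71, d=(M3−M2)/(6·1)=3/71, b=Δ2−h2·(2M2+M3)/6=-65/71
t_q=1/2 → seg 0, τ=1/2; S=4+-158/71·τ+0·τ²+4/71·τ³=411/142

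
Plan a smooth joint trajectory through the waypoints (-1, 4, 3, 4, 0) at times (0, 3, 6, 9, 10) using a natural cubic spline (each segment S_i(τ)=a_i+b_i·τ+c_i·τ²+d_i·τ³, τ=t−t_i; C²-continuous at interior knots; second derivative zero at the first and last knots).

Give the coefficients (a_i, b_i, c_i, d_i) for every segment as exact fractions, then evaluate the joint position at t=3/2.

  seg 0: a=-1 b=769/324 c=0 d=-229/2916
  seg 1: a=4 b=41/162 c=-229/324 d=497/2916
  seg 2: a=3 b=199/324 c=67/81 d=-895/2916
  seg 3: a=4 b=-439/162 c=-209/108 d=209/324
S(3/2) = 661/288

Δ: Δ0=5/3, Δ1=-1/3, Δ2=1/3, Δ3=-4
row 1: diag=12, rhs=-12; c'=1/4, d'=-1
row 2: denom=12−3·1/4=45/4; d'=(4−3·-1)/(45/4)=28/45
row 3: denom=8−3·4/15=36/5; d'=(-26−3·28/45)/(36/5)=-209/54
back: M3=-209/54
back: M2=28/45−4/15·-209/54=134/81
back: M1=-1−1/4·134/81=-229/162
M: M0=0, M1=-229/162, M2=134/81, M3=-209/54, M4=0
seg 0: a=-1, c=M0/2=0, d=(M1−M0)/(6·3)=-229/2916, b=Δ0−h0·(2M0+M1)/6=769/324
seg 1: a=4, c=M1/2=-229/324, d=(M2−M1)/(6·3)=497/2916, b=Δ1−h1·(2M1+M2)/6=41/162
seg 2: a=3, c=M2/2=67/81, d=(M3−M2)/(6·3)=-895/2916, b=Δ2−h2·(2M2+M3)/6=199/324
seg 3: a=4, c=M3/2=-209/108, d=(M4−M3)/(6·1)=209/324, b=Δ3−h3·(2M3+M4)/6=-439/162
t_q=3/2 → seg 0, τ=3/2; S=-1+769/324·τ+0·τ²+-229/2916·τ³=661/288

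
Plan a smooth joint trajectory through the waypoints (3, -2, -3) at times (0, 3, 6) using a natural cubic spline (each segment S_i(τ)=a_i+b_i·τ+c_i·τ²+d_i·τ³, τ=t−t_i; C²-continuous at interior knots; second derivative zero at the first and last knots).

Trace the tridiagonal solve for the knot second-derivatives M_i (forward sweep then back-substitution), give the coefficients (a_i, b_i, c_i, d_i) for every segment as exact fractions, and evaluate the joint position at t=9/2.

Δ: Δ0=-5/3, Δ1=-1/3
row 1: diag=12, rhs=8; c'=1/4, d'=2/3
back: M1=2/3
M: M0=0, M1=2/3, M2=0
seg 0: a=3, c=M0/2=0, d=(M1−M0)/(6·3)=1/27, b=Δ0−h0·(2M0+M1)/6=-2
seg 1: a=-2, c=M1/2=1/3, d=(M2−M1)/(6·3)=-1/27, b=Δ1−h1·(2M1+M2)/6=-1
t_q=9/2 → seg 1, τ=3/2; S=-2+-1·τ+1/3·τ²+-1/27·τ³=-23/8

  seg 0: a=3 b=-2 c=0 d=1/27
  seg 1: a=-2 b=-1 c=1/3 d=-1/27
S(9/2) = -23/8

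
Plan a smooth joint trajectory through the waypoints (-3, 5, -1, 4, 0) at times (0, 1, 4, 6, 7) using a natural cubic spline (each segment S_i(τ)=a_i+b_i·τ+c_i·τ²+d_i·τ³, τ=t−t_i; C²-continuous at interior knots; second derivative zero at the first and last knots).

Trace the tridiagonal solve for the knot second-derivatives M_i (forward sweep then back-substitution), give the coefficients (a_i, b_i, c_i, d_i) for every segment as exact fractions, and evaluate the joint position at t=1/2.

Δ: Δ0=8, Δ1=-2, Δ2=5/2, Δ3=-4
row 1: diag=8, rhs=-60; c'=3/8, d'=-15/2
row 2: denom=10−3·3/8=71/8; d'=(27−3·-15/2)/(71/8)=396/71
row 3: denom=6−2·16/71=394/71; d'=(-39−2·396/71)/(394/71)=-3561/394
back: M3=-3561/394
back: M2=396/71−16/71·-3561/394=1500/197
back: M1=-15/2−3/8·1500/197=-2040/197
M: M0=0, M1=-2040/197, M2=1500/197, M3=-3561/394, M4=0
seg 0: a=-3, c=M0/2=0, d=(M1−M0)/(6·1)=-340/197, b=Δ0−h0·(2M0+M1)/6=1916/197
seg 1: a=5, c=M1/2=-1020/197, d=(M2−M1)/(6·3)=590/591, b=Δ1−h1·(2M1+M2)/6=896/197
seg 2: a=-1, c=M2/2=750/197, d=(M3−M2)/(6·2)=-2187/1576, b=Δ2−h2·(2M2+M3)/6=86/197
seg 3: a=4, c=M3/2=-3561/788, d=(M4−M3)/(6·1)=1187/788, b=Δ3−h3·(2M3+M4)/6=-389/394
t_q=1/2 → seg 0, τ=1/2; S=-3+1916/197·τ+0·τ²+-340/197·τ³=649/394

  seg 0: a=-3 b=1916/197 c=0 d=-340/197
  seg 1: a=5 b=896/197 c=-1020/197 d=590/591
  seg 2: a=-1 b=86/197 c=750/197 d=-2187/1576
  seg 3: a=4 b=-389/394 c=-3561/788 d=1187/788
S(1/2) = 649/394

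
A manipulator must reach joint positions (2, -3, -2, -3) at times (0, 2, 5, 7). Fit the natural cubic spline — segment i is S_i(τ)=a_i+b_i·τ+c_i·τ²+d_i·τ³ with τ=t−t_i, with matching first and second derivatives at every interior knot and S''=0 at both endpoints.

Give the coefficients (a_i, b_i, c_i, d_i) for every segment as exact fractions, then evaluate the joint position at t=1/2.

  seg 0: a=2 b=-1735/546 c=0 d=185/1092
  seg 1: a=-3 b=-625/546 c=185/182 d=-11/63
  seg 2: a=-2 b=131/546 c=-101/182 d=101/1092
S(1/2) = 1259/2912

Δ: Δ0=-5/2, Δ1=1/3, Δ2=-1/2
row 1: diag=10, rhs=17; c'=3/10, d'=17/10
row 2: denom=10−3·3/10=91/10; d'=(-5−3·17/10)/(91/10)=-101/91
back: M2=-101/91
back: M1=17/10−3/10·-101/91=185/91
M: M0=0, M1=185/91, M2=-101/91, M3=0
seg 0: a=2, c=M0/2=0, d=(M1−M0)/(6·2)=185/1092, b=Δ0−h0·(2M0+M1)/6=-1735/546
seg 1: a=-3, c=M1/2=185/182, d=(M2−M1)/(6·3)=-11/63, b=Δ1−h1·(2M1+M2)/6=-625/546
seg 2: a=-2, c=M2/2=-101/182, d=(M3−M2)/(6·2)=101/1092, b=Δ2−h2·(2M2+M3)/6=131/546
t_q=1/2 → seg 0, τ=1/2; S=2+-1735/546·τ+0·τ²+185/1092·τ³=1259/2912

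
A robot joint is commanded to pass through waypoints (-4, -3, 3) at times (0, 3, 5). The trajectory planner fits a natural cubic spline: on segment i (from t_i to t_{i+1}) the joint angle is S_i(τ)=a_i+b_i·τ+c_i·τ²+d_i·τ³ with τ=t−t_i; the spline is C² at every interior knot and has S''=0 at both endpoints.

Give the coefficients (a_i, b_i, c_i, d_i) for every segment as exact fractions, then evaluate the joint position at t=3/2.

  seg 0: a=-4 b=-7/15 c=0 d=4/45
  seg 1: a=-3 b=29/15 c=4/5 d=-2/15
S(3/2) = -22/5

Δ: Δ0=1/3, Δ1=3
row 1: diag=10, rhs=16; c'=1/5, d'=8/5
back: M1=8/5
M: M0=0, M1=8/5, M2=0
seg 0: a=-4, c=M0/2=0, d=(M1−M0)/(6·3)=4/45, b=Δ0−h0·(2M0+M1)/6=-7/15
seg 1: a=-3, c=M1/2=4/5, d=(M2−M1)/(6·2)=-2/15, b=Δ1−h1·(2M1+M2)/6=29/15
t_q=3/2 → seg 0, τ=3/2; S=-4+-7/15·τ+0·τ²+4/45·τ³=-22/5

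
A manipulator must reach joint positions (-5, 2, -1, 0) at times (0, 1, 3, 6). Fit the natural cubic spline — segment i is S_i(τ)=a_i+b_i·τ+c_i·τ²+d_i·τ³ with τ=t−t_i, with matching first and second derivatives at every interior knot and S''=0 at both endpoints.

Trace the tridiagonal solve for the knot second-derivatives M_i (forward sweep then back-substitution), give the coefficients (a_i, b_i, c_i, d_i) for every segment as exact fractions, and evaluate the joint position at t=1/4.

Δ: Δ0=7, Δ1=-3/2, Δ2=1/3
row 1: diag=6, rhs=-51; c'=1/3, d'=-17/2
row 2: denom=10−2·1/3=28/3; d'=(11−2·-17/2)/(28/3)=3
back: M2=3
back: M1=-17/2−1/3·3=-19/2
M: M0=0, M1=-19/2, M2=3, M3=0
seg 0: a=-5, c=M0/2=0, d=(M1−M0)/(6·1)=-19/12, b=Δ0−h0·(2M0+M1)/6=103/12
seg 1: a=2, c=M1/2=-19/4, d=(M2−M1)/(6·2)=25/24, b=Δ1−h1·(2M1+M2)/6=23/6
seg 2: a=-1, c=M2/2=3/2, d=(M3−M2)/(6·3)=-1/6, b=Δ2−h2·(2M2+M3)/6=-8/3
t_q=1/4 → seg 0, τ=1/4; S=-5+103/12·τ+0·τ²+-19/12·τ³=-737/256

  seg 0: a=-5 b=103/12 c=0 d=-19/12
  seg 1: a=2 b=23/6 c=-19/4 d=25/24
  seg 2: a=-1 b=-8/3 c=3/2 d=-1/6
S(1/4) = -737/256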